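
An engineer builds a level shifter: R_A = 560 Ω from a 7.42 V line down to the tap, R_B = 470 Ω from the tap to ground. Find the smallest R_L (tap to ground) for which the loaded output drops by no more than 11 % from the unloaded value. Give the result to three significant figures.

Output resistance R_th = R_A‖R_B = (560 × 470)/1030 = 255.5 Ω.
The fractional drop is R_th/(R_th + R_L); requiring this ≤ 0.110 gives R_L ≥ R_th(1/0.110 − 1) = 255.5 × 8.091 = 2.07 kΩ.

R_L(min) ≈ 2.07 kΩ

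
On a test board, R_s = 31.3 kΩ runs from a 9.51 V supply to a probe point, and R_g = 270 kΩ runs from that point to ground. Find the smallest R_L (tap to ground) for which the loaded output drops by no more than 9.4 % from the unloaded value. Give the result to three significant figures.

R_L(min) ≈ 270 kΩ

Output resistance R_th = R_s‖R_g = (31.3 × 270)/301.3 = 28.05 kΩ.
The fractional drop is R_th/(R_th + R_L); requiring this ≤ 0.0940 gives R_L ≥ R_th(1/0.0940 − 1) = 28.05 × 9.638 = 270 kΩ.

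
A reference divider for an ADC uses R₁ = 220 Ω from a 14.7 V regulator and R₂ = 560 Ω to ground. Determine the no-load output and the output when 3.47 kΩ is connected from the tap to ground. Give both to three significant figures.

Unloaded: 10.6 V; loaded: 10.1 V

Open-circuit: V = 14.7 × 560/(220 + 560) = 10.6 V.
With the load, R₂ becomes R₂‖R_L = 482.2 Ω, so V = 14.7 × 482.2/702.2 = 10.1 V.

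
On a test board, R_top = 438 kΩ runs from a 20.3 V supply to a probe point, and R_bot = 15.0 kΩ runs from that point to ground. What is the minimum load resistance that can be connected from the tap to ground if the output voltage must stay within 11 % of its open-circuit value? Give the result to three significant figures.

R_L(min) ≈ 117 kΩ

Output resistance R_th = R_top‖R_bot = (438 × 15.0)/453.0 = 14.50 kΩ.
The fractional drop is R_th/(R_th + R_L); requiring this ≤ 0.110 gives R_L ≥ R_th(1/0.110 − 1) = 14.50 × 8.091 = 117 kΩ.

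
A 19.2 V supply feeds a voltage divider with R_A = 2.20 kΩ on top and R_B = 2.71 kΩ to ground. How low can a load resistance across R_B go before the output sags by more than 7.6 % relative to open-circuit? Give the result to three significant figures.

R_L(min) ≈ 14.8 kΩ

Output resistance R_th = R_A‖R_B = (2.20 × 2.71)/4.910 = 1.214 kΩ.
The fractional drop is R_th/(R_th + R_L); requiring this ≤ 0.0760 gives R_L ≥ R_th(1/0.0760 − 1) = 1.214 × 12.16 = 14.8 kΩ.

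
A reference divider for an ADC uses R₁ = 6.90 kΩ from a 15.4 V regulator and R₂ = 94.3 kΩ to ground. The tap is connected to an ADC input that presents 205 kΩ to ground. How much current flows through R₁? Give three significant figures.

I ≈ 0.215 mA

R₂‖R_L = 64.59 kΩ, so the source sees R₁ + R₂‖R_L = 71.49 kΩ.
I = 15.4 V / 71.49 kΩ = 0.215 mA.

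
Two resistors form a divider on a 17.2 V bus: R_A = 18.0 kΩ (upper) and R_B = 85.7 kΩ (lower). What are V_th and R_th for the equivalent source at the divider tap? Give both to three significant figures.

V_th = 14.2 V, R_th = 14.9 kΩ

V_th is the open-circuit tap voltage: 17.2 × 85.7/(18.0 + 85.7) = 14.2 V.
With the supply zeroed, R_A and R_B appear in parallel from the tap: R_th = R_A‖R_B = (18.0 × 85.7)/103.7 = 14.9 kΩ.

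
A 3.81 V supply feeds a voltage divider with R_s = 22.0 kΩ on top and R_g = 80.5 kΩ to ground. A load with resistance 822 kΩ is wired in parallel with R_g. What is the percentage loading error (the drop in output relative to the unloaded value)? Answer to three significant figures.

2.06 %

The divider's output (Thévenin) resistance is R_s‖R_g = 17.28 kΩ.
Fractional drop under load = R_th/(R_th + R_L) = 17.28 / (17.28 + 822) = 0.02059.
So the output falls by 2.06 %.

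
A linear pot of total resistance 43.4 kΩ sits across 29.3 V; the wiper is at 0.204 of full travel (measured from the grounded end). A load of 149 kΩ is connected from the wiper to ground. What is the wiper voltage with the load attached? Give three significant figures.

V ≈ 5.71 V

The wiper splits the pot into (1−α)R = 34.55 kΩ above and αR = 8.854 kΩ below.
Lower section ‖ load = 8.357 kΩ.
V_wiper = 29.3 × 8.357/(34.55 + 8.357) = 5.71 V.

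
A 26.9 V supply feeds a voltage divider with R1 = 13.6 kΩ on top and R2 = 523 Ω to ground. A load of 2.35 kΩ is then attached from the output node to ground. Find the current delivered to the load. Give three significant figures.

R2‖R_L = 427.8 Ω; V_out = 26.9 × 427.8/14030 = 0.8203 V.
I_L = V_out / R_L = 0.8203 / 2.35 kΩ = 0.349 mA.

I_L ≈ 0.349 mA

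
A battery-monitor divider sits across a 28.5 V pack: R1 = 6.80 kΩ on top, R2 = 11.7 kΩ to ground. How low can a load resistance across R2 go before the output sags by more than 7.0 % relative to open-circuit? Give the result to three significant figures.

R_L(min) ≈ 57.1 kΩ

Output resistance R_th = R1‖R2 = (6.80 × 11.7)/18.50 = 4.301 kΩ.
The fractional drop is R_th/(R_th + R_L); requiring this ≤ 0.0700 gives R_L ≥ R_th(1/0.0700 − 1) = 4.301 × 13.29 = 57.1 kΩ.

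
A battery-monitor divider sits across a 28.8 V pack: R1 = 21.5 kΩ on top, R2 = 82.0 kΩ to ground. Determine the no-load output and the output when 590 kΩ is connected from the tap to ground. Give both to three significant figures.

Unloaded: 22.8 V; loaded: 22.2 V

Open-circuit: V = 28.8 × 82.0/(21.5 + 82.0) = 22.8 V.
With the load, R2 becomes R2‖R_L = 71.99 kΩ, so V = 28.8 × 71.99/93.49 = 22.2 V.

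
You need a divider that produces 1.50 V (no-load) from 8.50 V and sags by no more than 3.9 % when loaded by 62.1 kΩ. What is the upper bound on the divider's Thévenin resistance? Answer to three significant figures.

Loading drop = R_th/(R_th + R_L) ≤ 0.0390, so R_th ≤ R_L · ε/(1−ε) = 62.1 kΩ × 0.0390/0.9610 = 2.52 kΩ.

R_th ≤ 2.52 kΩ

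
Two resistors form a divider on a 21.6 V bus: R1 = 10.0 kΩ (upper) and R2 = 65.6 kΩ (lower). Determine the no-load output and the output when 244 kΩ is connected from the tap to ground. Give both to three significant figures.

Open-circuit: V = 21.6 × 65.6/(10.0 + 65.6) = 18.7 V.
With the load, R2 becomes R2‖R_L = 51.70 kΩ, so V = 21.6 × 51.70/61.70 = 18.1 V.

Unloaded: 18.7 V; loaded: 18.1 V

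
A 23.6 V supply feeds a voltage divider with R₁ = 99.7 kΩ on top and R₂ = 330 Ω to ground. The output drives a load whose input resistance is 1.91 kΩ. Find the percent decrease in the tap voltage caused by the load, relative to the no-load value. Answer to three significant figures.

The divider's output (Thévenin) resistance is R₁‖R₂ = 328.9 Ω.
Fractional drop under load = R_th/(R_th + R_L) = 328.9 / (328.9 + 1910) = 0.1469.
So the output falls by 14.7 %.

14.7 %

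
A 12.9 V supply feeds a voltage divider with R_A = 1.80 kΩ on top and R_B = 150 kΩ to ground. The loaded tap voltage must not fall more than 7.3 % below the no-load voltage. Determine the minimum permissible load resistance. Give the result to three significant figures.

Output resistance R_th = R_A‖R_B = (1.80 × 150)/151.8 = 1.779 kΩ.
The fractional drop is R_th/(R_th + R_L); requiring this ≤ 0.0730 gives R_L ≥ R_th(1/0.0730 − 1) = 1.779 × 12.70 = 22.6 kΩ.

R_L(min) ≈ 22.6 kΩ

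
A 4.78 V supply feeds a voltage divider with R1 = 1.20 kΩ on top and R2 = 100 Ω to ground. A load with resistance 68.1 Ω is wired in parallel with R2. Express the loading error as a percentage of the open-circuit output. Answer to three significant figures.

The divider's output (Thévenin) resistance is R1‖R2 = 92.31 Ω.
Fractional drop under load = R_th/(R_th + R_L) = 92.31 / (92.31 + 68.1) = 0.5755.
So the output falls by 57.5 %.

57.5 %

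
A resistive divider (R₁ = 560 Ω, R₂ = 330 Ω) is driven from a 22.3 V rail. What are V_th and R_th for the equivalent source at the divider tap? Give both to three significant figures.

V_th = 8.27 V, R_th = 208 Ω

V_th is the open-circuit tap voltage: 22.3 × 330/(560 + 330) = 8.27 V.
With the supply zeroed, R₁ and R₂ appear in parallel from the tap: R_th = R₁‖R₂ = (560 × 330)/890.0 = 208 Ω.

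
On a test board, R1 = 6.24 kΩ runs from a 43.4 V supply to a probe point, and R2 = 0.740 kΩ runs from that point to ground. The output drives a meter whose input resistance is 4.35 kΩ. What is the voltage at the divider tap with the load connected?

V_out ≈ 3.99 V

The load sits in parallel with R2: R2‖R_L = (740 × 4350) / (740 + 4350) = 632.4 Ω.
V_out = 43.4 × 632.4 / (6240 + 632.4) = 43.4 × 632.4/6872 = 3.99 V.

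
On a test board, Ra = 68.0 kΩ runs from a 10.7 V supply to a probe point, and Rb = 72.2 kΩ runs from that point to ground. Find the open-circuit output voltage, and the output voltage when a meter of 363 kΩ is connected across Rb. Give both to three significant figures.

Unloaded: 5.51 V; loaded: 5.03 V

Open-circuit: V = 10.7 × 72.2/(68.0 + 72.2) = 5.51 V.
With the load, Rb becomes Rb‖R_L = 60.22 kΩ, so V = 10.7 × 60.22/128.2 = 5.03 V.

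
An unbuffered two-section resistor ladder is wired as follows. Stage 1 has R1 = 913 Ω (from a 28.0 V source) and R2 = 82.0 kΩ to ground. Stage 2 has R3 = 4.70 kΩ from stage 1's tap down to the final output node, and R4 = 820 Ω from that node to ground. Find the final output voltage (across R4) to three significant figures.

Stage 2 presents R3+R4 = 5520 Ω as a load on stage 1's tap.
Stage 1's lower leg becomes R2‖(R3+R4) = 5172 Ω, so V_mid = 28.0 × 5172/6085 = 23.80 V.
Stage 2 is itself unloaded: V_out = V_mid × R4/(R3+R4) = 23.80 × 820/5520 = 3.54 V.

V_out ≈ 3.54 V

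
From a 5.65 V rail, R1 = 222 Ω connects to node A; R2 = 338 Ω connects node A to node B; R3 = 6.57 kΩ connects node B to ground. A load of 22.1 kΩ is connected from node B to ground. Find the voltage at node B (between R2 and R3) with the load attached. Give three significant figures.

V ≈ 5.09 V

At node B, R3 is in parallel with the load: R3‖R_L = 5064 Ω.
Below node A the resistance is R2 + (R3‖R_L) = 5402 Ω, so V_A = 5.65 × 5402/5624 = 5.427 V.
Then V_B = V_A × (R3‖R_L)/(R2 + R3‖R_L) = 5.427 × 5064/5402 = 5.09 V.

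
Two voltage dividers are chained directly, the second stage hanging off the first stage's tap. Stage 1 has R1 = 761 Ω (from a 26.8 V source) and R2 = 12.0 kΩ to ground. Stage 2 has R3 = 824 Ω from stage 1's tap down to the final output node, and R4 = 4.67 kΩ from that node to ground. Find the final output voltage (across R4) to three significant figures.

V_out ≈ 19.0 V

Stage 2 presents R3+R4 = 5494 Ω as a load on stage 1's tap.
Stage 1's lower leg becomes R2‖(R3+R4) = 3769 Ω, so V_mid = 26.8 × 3769/4530 = 22.30 V.
Stage 2 is itself unloaded: V_out = V_mid × R4/(R3+R4) = 22.30 × 4670/5494 = 19.0 V.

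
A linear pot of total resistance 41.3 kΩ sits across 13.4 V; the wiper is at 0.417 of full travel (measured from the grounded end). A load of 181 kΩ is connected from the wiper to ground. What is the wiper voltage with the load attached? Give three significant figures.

V ≈ 5.29 V

The wiper splits the pot into (1−α)R = 24.08 kΩ above and αR = 17.22 kΩ below.
Lower section ‖ load = 15.73 kΩ.
V_wiper = 13.4 × 15.73/(24.08 + 15.73) = 5.29 V.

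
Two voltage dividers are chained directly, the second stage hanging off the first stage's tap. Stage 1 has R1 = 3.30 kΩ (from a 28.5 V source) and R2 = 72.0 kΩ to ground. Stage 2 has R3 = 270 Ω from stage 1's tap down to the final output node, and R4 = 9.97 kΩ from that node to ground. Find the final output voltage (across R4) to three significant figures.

Stage 2 presents R3+R4 = 10240 Ω as a load on stage 1's tap.
Stage 1's lower leg becomes R2‖(R3+R4) = 8965 Ω, so V_mid = 28.5 × 8965/12260 = 20.83 V.
Stage 2 is itself unloaded: V_out = V_mid × R4/(R3+R4) = 20.83 × 9970/10240 = 20.3 V.

V_out ≈ 20.3 V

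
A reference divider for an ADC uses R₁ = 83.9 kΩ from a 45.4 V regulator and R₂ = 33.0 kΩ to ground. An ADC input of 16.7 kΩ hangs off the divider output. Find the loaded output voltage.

V_out ≈ 5.30 V

The load sits in parallel with R₂: R₂‖R_L = (33.0 × 16.7) / (33.0 + 16.7) = 11.09 kΩ.
V_out = 45.4 × 11.09 / (83.9 + 11.09) = 45.4 × 11.09/94.99 = 5.30 V.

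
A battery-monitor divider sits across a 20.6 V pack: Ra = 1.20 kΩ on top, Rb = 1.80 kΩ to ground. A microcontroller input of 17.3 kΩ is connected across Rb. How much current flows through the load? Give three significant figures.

I_L ≈ 0.686 mA

Rb‖R_L = 1.630 kΩ; V_out = 20.6 × 1.630/2.830 = 11.87 V.
I_L = V_out / R_L = 11.87 / 17.3 kΩ = 0.686 mA.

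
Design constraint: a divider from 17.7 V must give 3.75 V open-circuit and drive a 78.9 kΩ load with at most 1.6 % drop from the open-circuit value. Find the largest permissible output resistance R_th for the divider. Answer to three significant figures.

R_th ≤ 1.28 kΩ

Loading drop = R_th/(R_th + R_L) ≤ 0.0160, so R_th ≤ R_L · ε/(1−ε) = 78.9 kΩ × 0.0160/0.9840 = 1.28 kΩ.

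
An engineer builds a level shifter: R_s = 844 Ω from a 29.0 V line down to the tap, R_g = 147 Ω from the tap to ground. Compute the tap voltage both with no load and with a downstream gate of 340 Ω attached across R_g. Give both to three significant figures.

Unloaded: 4.30 V; loaded: 3.14 V

Open-circuit: V = 29.0 × 147/(844 + 147) = 4.30 V.
With the load, R_g becomes R_g‖R_L = 102.6 Ω, so V = 29.0 × 102.6/946.6 = 3.14 V.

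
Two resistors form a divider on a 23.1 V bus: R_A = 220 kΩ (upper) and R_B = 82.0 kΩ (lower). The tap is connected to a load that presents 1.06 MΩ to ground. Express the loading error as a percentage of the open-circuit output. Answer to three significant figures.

The divider's output (Thévenin) resistance is R_A‖R_B = 59.74 kΩ.
Fractional drop under load = R_th/(R_th + R_L) = 59.74 / (59.74 + 1060) = 0.05335.
So the output falls by 5.33 %.

5.33 %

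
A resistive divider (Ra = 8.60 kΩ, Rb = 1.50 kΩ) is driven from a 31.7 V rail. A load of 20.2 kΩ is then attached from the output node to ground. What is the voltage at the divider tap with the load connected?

V_out ≈ 4.43 V

The load sits in parallel with Rb: Rb‖R_L = (1.50 × 20.2) / (1.50 + 20.2) = 1.396 kΩ.
V_out = 31.7 × 1.396 / (8.60 + 1.396) = 31.7 × 1.396/9.996 = 4.43 V.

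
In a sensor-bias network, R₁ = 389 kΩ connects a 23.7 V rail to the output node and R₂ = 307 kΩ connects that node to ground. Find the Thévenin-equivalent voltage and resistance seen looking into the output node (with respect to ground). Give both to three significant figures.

V_th = 10.5 V, R_th = 172 kΩ

V_th is the open-circuit tap voltage: 23.7 × 307/(389 + 307) = 10.5 V.
With the supply zeroed, R₁ and R₂ appear in parallel from the tap: R_th = R₁‖R₂ = (389 × 307)/696.0 = 172 kΩ.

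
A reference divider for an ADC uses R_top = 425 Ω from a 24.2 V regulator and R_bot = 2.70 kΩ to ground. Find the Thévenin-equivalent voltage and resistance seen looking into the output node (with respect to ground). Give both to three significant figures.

V_th is the open-circuit tap voltage: 24.2 × 2700/(425 + 2700) = 20.9 V.
With the supply zeroed, R_top and R_bot appear in parallel from the tap: R_th = R_top‖R_bot = (425 × 2700)/3125 = 367 Ω.

V_th = 20.9 V, R_th = 367 Ω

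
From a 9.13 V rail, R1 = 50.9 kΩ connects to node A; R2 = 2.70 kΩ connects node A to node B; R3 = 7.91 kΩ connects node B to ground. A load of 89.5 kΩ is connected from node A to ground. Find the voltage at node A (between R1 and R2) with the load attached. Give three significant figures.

V ≈ 1.43 V

Below node A the series string R2+R3 = 10.61 kΩ sits in parallel with the 89.5 kΩ load: 9.486 kΩ.
V_A = 9.13 × 9.486/(50.9 + 9.486) = 1.43 V.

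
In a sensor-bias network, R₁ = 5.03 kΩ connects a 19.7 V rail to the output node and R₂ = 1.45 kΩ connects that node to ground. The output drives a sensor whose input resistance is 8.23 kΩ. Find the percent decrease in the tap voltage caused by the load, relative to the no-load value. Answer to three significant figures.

The divider's output (Thévenin) resistance is R₁‖R₂ = 1.126 kΩ.
Fractional drop under load = R_th/(R_th + R_L) = 1.126 / (1.126 + 8.23) = 0.1203.
So the output falls by 12.0 %.

12.0 %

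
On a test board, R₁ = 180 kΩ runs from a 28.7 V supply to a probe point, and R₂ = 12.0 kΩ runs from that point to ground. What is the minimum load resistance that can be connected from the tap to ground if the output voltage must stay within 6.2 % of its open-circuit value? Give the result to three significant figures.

R_L(min) ≈ 170 kΩ

Output resistance R_th = R₁‖R₂ = (180 × 12.0)/192.0 = 11.25 kΩ.
The fractional drop is R_th/(R_th + R_L); requiring this ≤ 0.0620 gives R_L ≥ R_th(1/0.0620 − 1) = 11.25 × 15.13 = 170 kΩ.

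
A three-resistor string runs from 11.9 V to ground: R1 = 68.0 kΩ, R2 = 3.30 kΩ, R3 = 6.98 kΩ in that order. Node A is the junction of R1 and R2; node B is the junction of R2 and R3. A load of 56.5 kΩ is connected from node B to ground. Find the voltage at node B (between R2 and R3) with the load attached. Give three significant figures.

V ≈ 0.954 V

At node B, R3 is in parallel with the load: R3‖R_L = 6.213 kΩ.
Below node A the resistance is R2 + (R3‖R_L) = 9.513 kΩ, so V_A = 11.9 × 9.513/77.51 = 1.460 V.
Then V_B = V_A × (R3‖R_L)/(R2 + R3‖R_L) = 1.460 × 6.213/9.513 = 0.954 V.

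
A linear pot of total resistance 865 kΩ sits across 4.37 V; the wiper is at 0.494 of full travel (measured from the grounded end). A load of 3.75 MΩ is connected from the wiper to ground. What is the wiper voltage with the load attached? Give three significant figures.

The wiper splits the pot into (1−α)R = 437.7 kΩ above and αR = 427.3 kΩ below.
Lower section ‖ load = 383.6 kΩ.
V_wiper = 4.37 × 383.6/(437.7 + 383.6) = 2.04 V.

V ≈ 2.04 V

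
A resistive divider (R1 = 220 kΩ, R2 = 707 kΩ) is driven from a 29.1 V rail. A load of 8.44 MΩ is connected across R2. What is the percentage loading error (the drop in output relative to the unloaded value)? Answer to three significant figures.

1.95 %

The divider's output (Thévenin) resistance is R1‖R2 = 167.8 kΩ.
Fractional drop under load = R_th/(R_th + R_L) = 167.8 / (167.8 + 8440) = 0.01949.
So the output falls by 1.95 %.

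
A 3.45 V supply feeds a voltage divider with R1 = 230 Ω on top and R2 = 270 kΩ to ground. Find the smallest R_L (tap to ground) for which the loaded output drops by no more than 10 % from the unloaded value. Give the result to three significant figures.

R_L(min) ≈ 2.07 kΩ

Output resistance R_th = R1‖R2 = (230 × 270000)/270200 = 229.8 Ω.
The fractional drop is R_th/(R_th + R_L); requiring this ≤ 0.100 gives R_L ≥ R_th(1/0.100 − 1) = 229.8 × 9.000 = 2.07 kΩ.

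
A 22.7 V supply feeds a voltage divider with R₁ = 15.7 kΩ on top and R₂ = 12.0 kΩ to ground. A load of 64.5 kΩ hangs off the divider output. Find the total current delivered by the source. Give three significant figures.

R₂‖R_L = 10.12 kΩ, so the source sees R₁ + R₂‖R_L = 25.82 kΩ.
I = 22.7 V / 25.82 kΩ = 0.879 mA.

I ≈ 0.879 mA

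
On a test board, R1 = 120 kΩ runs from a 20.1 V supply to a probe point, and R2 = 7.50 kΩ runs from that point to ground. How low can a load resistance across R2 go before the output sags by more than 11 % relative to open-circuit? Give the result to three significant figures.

Output resistance R_th = R1‖R2 = (120 × 7.50)/127.5 = 7.059 kΩ.
The fractional drop is R_th/(R_th + R_L); requiring this ≤ 0.110 gives R_L ≥ R_th(1/0.110 − 1) = 7.059 × 8.091 = 57.1 kΩ.

R_L(min) ≈ 57.1 kΩ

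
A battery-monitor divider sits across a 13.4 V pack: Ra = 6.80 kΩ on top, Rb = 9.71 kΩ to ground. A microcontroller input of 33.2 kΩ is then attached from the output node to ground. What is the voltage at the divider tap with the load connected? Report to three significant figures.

The load sits in parallel with Rb: Rb‖R_L = (9.71 × 33.2) / (9.71 + 33.2) = 7.513 kΩ.
V_out = 13.4 × 7.513 / (6.80 + 7.513) = 13.4 × 7.513/14.31 = 7.03 V.
(Unloaded it would have been 7.88 V.)

V_out ≈ 7.03 V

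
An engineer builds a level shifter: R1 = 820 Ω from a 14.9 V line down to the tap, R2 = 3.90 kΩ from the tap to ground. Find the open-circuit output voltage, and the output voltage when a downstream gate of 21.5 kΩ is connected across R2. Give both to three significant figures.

Open-circuit: V = 14.9 × 3900/(820 + 3900) = 12.3 V.
With the load, R2 becomes R2‖R_L = 3301 Ω, so V = 14.9 × 3301/4121 = 11.9 V.

Unloaded: 12.3 V; loaded: 11.9 V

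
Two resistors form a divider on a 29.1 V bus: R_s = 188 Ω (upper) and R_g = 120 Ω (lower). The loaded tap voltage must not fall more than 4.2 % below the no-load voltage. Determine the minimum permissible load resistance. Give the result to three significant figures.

Output resistance R_th = R_s‖R_g = (188 × 120)/308.0 = 73.25 Ω.
The fractional drop is R_th/(R_th + R_L); requiring this ≤ 0.0420 gives R_L ≥ R_th(1/0.0420 − 1) = 73.25 × 22.81 = 1.67 kΩ.

R_L(min) ≈ 1.67 kΩ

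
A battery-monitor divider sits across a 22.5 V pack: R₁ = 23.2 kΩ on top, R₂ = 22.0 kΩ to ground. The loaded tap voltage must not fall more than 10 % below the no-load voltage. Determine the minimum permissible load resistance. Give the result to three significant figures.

R_L(min) ≈ 102 kΩ

Output resistance R_th = R₁‖R₂ = (23.2 × 22.0)/45.20 = 11.29 kΩ.
The fractional drop is R_th/(R_th + R_L); requiring this ≤ 0.100 gives R_L ≥ R_th(1/0.100 − 1) = 11.29 × 9.000 = 102 kΩ.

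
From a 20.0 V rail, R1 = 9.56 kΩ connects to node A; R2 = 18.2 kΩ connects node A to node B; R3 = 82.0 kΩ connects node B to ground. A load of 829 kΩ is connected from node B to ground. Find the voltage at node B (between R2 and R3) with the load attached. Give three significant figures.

At node B, R3 is in parallel with the load: R3‖R_L = 74.62 kΩ.
Below node A the resistance is R2 + (R3‖R_L) = 92.82 kΩ, so V_A = 20.0 × 92.82/102.4 = 18.13 V.
Then V_B = V_A × (R3‖R_L)/(R2 + R3‖R_L) = 18.13 × 74.62/92.82 = 14.6 V.

V ≈ 14.6 V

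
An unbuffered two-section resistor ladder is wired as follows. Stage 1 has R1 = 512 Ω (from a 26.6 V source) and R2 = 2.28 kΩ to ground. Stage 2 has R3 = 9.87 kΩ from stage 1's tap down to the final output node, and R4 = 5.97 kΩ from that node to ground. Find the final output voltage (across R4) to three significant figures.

Stage 2 presents R3+R4 = 15840 Ω as a load on stage 1's tap.
Stage 1's lower leg becomes R2‖(R3+R4) = 1993 Ω, so V_mid = 26.6 × 1993/2505 = 21.16 V.
Stage 2 is itself unloaded: V_out = V_mid × R4/(R3+R4) = 21.16 × 5970/15840 = 7.98 V.

V_out ≈ 7.98 V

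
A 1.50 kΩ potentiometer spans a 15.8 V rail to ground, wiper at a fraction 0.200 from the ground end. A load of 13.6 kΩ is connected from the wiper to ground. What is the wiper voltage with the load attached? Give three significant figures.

V ≈ 3.11 V

The wiper splits the pot into (1−α)R = 1200 Ω above and αR = 300.0 Ω below.
Lower section ‖ load = 293.5 Ω.
V_wiper = 15.8 × 293.5/(1200 + 293.5) = 3.11 V.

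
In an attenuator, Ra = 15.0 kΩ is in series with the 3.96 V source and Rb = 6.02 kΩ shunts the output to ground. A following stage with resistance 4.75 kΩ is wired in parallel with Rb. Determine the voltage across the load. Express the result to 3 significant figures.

The load sits in parallel with Rb: Rb‖R_L = (6.02 × 4.75) / (6.02 + 4.75) = 2.655 kΩ.
V_out = 3.96 × 2.655 / (15.0 + 2.655) = 3.96 × 2.655/17.66 = 0.596 V.

V_out ≈ 0.596 V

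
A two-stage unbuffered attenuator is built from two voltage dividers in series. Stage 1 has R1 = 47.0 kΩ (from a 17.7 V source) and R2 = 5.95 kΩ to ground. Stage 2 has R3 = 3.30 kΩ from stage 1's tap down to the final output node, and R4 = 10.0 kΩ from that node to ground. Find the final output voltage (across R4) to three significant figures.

V_out ≈ 1.07 V

Stage 2 presents R3+R4 = 13.30 kΩ as a load on stage 1's tap.
Stage 1's lower leg becomes R2‖(R3+R4) = 4.111 kΩ, so V_mid = 17.7 × 4.111/51.11 = 1.424 V.
Stage 2 is itself unloaded: V_out = V_mid × R4/(R3+R4) = 1.424 × 10.0/13.30 = 1.07 V.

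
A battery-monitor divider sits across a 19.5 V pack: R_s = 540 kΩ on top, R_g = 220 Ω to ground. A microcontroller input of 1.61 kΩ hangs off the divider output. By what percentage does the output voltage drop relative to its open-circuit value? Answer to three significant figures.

12.0 %

Unloaded V = 19.5 × 220/540200 = 0.0079412 V.
Loaded: R_g‖R_L = 193.6 Ω, giving V = 19.5 × 193.6/540200 = 0.0069869 V.
Drop = (0.0079412 − 0.0069869) / 0.0079412 = 12.0 %.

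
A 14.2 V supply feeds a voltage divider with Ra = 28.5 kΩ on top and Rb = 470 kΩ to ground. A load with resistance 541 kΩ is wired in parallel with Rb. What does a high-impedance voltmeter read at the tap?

V_out ≈ 12.8 V

The load sits in parallel with Rb: Rb‖R_L = (470 × 541) / (470 + 541) = 251.5 kΩ.
V_out = 14.2 × 251.5 / (28.5 + 251.5) = 14.2 × 251.5/280.0 = 12.8 V.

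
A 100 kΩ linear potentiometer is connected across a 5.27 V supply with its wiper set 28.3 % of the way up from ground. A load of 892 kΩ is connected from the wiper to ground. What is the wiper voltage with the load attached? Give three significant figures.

The wiper splits the pot into (1−α)R = 71.70 kΩ above and αR = 28.30 kΩ below.
Lower section ‖ load = 27.43 kΩ.
V_wiper = 5.27 × 27.43/(71.70 + 27.43) = 1.46 V.

V ≈ 1.46 V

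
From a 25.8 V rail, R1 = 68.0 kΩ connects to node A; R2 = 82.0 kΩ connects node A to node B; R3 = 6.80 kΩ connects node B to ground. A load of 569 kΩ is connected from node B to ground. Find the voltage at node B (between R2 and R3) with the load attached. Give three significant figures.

At node B, R3 is in parallel with the load: R3‖R_L = 6.720 kΩ.
Below node A the resistance is R2 + (R3‖R_L) = 88.72 kΩ, so V_A = 25.8 × 88.72/156.7 = 14.61 V.
Then V_B = V_A × (R3‖R_L)/(R2 + R3‖R_L) = 14.61 × 6.720/88.72 = 1.11 V.

V ≈ 1.11 V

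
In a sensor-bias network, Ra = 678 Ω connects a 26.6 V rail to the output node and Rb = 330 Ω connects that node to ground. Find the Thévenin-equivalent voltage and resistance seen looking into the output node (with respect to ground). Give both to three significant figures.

V_th = 8.71 V, R_th = 222 Ω

V_th is the open-circuit tap voltage: 26.6 × 330/(678 + 330) = 8.71 V.
With the supply zeroed, Ra and Rb appear in parallel from the tap: R_th = Ra‖Rb = (678 × 330)/1008 = 222 Ω.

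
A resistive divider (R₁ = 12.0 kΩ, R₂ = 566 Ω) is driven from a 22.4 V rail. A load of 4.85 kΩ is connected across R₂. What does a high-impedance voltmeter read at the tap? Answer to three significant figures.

The load sits in parallel with R₂: R₂‖R_L = (566 × 4850) / (566 + 4850) = 506.9 Ω.
V_out = 22.4 × 506.9 / (12000 + 506.9) = 22.4 × 506.9/12510 = 0.908 V.

V_out ≈ 0.908 V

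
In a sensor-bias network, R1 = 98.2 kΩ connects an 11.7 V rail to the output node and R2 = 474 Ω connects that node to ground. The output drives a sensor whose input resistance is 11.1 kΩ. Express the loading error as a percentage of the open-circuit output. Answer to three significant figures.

4.08 %

The divider's output (Thévenin) resistance is R1‖R2 = 471.7 Ω.
Fractional drop under load = R_th/(R_th + R_L) = 471.7 / (471.7 + 11100) = 0.04077.
So the output falls by 4.08 %.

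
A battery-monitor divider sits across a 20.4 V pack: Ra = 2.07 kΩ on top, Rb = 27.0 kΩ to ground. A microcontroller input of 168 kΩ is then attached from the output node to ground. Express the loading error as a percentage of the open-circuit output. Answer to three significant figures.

1.13 %

The divider's output (Thévenin) resistance is Ra‖Rb = 1.923 kΩ.
Fractional drop under load = R_th/(R_th + R_L) = 1.923 / (1.923 + 168) = 0.01131.
So the output falls by 1.13 %.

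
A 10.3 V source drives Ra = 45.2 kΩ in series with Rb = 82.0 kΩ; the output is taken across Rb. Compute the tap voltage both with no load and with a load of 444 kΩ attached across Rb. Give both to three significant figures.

Unloaded: 6.64 V; loaded: 6.23 V

Open-circuit: V = 10.3 × 82.0/(45.2 + 82.0) = 6.64 V.
With the load, Rb becomes Rb‖R_L = 69.22 kΩ, so V = 10.3 × 69.22/114.4 = 6.23 V.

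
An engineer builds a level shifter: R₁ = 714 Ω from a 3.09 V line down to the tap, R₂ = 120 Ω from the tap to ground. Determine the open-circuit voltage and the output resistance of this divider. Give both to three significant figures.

V_th is the open-circuit tap voltage: 3.09 × 120/(714 + 120) = 0.445 V.
With the supply zeroed, R₁ and R₂ appear in parallel from the tap: R_th = R₁‖R₂ = (714 × 120)/834.0 = 103 Ω.

V_th = 0.445 V, R_th = 103 Ω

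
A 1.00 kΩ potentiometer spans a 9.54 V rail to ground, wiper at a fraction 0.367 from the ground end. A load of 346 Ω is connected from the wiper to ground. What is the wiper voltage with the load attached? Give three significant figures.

The wiper splits the pot into (1−α)R = 633.0 Ω above and αR = 367.0 Ω below.
Lower section ‖ load = 178.1 Ω.
V_wiper = 9.54 × 178.1/(633.0 + 178.1) = 2.09 V.

V ≈ 2.09 V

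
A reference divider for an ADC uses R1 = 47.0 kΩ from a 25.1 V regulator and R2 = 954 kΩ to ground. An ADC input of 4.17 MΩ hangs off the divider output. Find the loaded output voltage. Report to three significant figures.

The load sits in parallel with R2: R2‖R_L = (954 × 4170) / (954 + 4170) = 776.4 kΩ.
V_out = 25.1 × 776.4 / (47.0 + 776.4) = 25.1 × 776.4/823.4 = 23.7 V.

V_out ≈ 23.7 V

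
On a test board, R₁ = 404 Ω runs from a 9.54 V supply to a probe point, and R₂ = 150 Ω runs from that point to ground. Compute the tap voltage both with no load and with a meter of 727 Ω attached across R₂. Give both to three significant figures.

Unloaded: 2.58 V; loaded: 2.25 V

Open-circuit: V = 9.54 × 150/(404 + 150) = 2.58 V.
With the load, R₂ becomes R₂‖R_L = 124.3 Ω, so V = 9.54 × 124.3/528.3 = 2.25 V.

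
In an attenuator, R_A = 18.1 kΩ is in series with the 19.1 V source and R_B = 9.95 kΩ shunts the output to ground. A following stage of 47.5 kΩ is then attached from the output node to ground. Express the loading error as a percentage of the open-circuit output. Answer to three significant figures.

11.9 %

Unloaded V = 19.1 × 9.95/28.05 = 6.7752 V.
Loaded: R_B‖R_L = 8.227 kΩ, giving V = 19.1 × 8.227/26.33 = 5.9685 V.
Drop = (6.7752 − 5.9685) / 6.7752 = 11.9 %.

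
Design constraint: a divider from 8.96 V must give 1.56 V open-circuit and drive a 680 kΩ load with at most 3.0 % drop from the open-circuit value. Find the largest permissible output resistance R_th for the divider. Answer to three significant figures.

R_th ≤ 21.0 kΩ

Loading drop = R_th/(R_th + R_L) ≤ 0.0300, so R_th ≤ R_L · ε/(1−ε) = 680 kΩ × 0.0300/0.9700 = 21.0 kΩ.
(Any R1, R2 with R2/(R1+R2) = 0.174 and R1‖R2 ≤ 21.0 kΩ will meet the spec.)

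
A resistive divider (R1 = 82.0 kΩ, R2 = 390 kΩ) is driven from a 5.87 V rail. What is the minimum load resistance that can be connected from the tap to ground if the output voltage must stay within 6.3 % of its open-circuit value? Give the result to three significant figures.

Output resistance R_th = R1‖R2 = (82.0 × 390)/472.0 = 67.75 kΩ.
The fractional drop is R_th/(R_th + R_L); requiring this ≤ 0.0630 gives R_L ≥ R_th(1/0.0630 − 1) = 67.75 × 14.87 = 1.01 MΩ.

R_L(min) ≈ 1.01 MΩ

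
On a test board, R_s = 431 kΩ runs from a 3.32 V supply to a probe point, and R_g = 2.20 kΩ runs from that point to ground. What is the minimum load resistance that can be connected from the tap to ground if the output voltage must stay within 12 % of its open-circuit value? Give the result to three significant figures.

Output resistance R_th = R_s‖R_g = (431 × 2.20)/433.2 = 2.189 kΩ.
The fractional drop is R_th/(R_th + R_L); requiring this ≤ 0.120 gives R_L ≥ R_th(1/0.120 − 1) = 2.189 × 7.333 = 16.1 kΩ.

R_L(min) ≈ 16.1 kΩ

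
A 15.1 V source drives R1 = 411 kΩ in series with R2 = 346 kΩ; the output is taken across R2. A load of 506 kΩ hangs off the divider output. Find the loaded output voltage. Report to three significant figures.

V_out ≈ 5.03 V

The load sits in parallel with R2: R2‖R_L = (346 × 506) / (346 + 506) = 205.5 kΩ.
V_out = 15.1 × 205.5 / (411 + 205.5) = 15.1 × 205.5/616.5 = 5.03 V.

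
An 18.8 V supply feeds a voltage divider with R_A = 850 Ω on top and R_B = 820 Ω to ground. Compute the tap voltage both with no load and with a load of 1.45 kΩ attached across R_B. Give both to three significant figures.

Unloaded: 9.23 V; loaded: 7.17 V

Open-circuit: V = 18.8 × 820/(850 + 820) = 9.23 V.
With the load, R_B becomes R_B‖R_L = 523.8 Ω, so V = 18.8 × 523.8/1374 = 7.17 V.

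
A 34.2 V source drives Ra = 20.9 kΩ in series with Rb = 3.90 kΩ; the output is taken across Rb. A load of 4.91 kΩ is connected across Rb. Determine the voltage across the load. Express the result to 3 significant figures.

The load sits in parallel with Rb: Rb‖R_L = (3.90 × 4.91) / (3.90 + 4.91) = 2.174 kΩ.
V_out = 34.2 × 2.174 / (20.9 + 2.174) = 34.2 × 2.174/23.07 = 3.22 V.

V_out ≈ 3.22 V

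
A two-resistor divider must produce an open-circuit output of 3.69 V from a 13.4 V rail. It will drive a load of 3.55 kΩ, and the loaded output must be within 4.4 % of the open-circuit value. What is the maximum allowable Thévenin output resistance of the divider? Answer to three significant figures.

R_th ≤ 163 Ω

Loading drop = R_th/(R_th + R_L) ≤ 0.0440, so R_th ≤ R_L · ε/(1−ε) = 3.55 kΩ × 0.0440/0.9560 = 163 Ω.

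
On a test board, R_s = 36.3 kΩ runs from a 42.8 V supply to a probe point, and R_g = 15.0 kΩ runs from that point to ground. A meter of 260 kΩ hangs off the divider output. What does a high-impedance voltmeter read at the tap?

V_out ≈ 12.0 V

The load sits in parallel with R_g: R_g‖R_L = (15.0 × 260) / (15.0 + 260) = 14.18 kΩ.
V_out = 42.8 × 14.18 / (36.3 + 14.18) = 42.8 × 14.18/50.48 = 12.0 V.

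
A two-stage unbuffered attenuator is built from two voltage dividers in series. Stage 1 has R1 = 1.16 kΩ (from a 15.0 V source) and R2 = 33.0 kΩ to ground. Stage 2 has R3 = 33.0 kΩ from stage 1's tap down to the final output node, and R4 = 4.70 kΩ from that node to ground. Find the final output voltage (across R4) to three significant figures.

V_out ≈ 1.75 V

Stage 2 presents R3+R4 = 37.70 kΩ as a load on stage 1's tap.
Stage 1's lower leg becomes R2‖(R3+R4) = 17.60 kΩ, so V_mid = 15.0 × 17.60/18.76 = 14.07 V.
Stage 2 is itself unloaded: V_out = V_mid × R4/(R3+R4) = 14.07 × 4.70/37.70 = 1.75 V.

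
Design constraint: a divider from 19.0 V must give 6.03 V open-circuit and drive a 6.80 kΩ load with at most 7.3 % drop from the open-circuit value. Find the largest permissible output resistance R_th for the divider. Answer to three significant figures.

Loading drop = R_th/(R_th + R_L) ≤ 0.0730, so R_th ≤ R_L · ε/(1−ε) = 6.80 kΩ × 0.0730/0.9270 = 535 Ω.

R_th ≤ 535 Ω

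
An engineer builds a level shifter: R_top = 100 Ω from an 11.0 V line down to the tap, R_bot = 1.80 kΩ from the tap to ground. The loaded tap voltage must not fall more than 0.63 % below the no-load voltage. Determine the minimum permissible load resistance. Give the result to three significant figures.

Output resistance R_th = R_top‖R_bot = (100 × 1800)/1900 = 94.74 Ω.
The fractional drop is R_th/(R_th + R_L); requiring this ≤ 0.00630 gives R_L ≥ R_th(1/0.00630 − 1) = 94.74 × 157.7 = 14.9 kΩ.

R_L(min) ≈ 14.9 kΩ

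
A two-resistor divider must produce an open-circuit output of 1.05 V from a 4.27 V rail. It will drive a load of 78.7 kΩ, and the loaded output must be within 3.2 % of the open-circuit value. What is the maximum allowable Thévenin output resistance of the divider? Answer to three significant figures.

R_th ≤ 2.60 kΩ

Loading drop = R_th/(R_th + R_L) ≤ 0.0320, so R_th ≤ R_L · ε/(1−ε) = 78.7 kΩ × 0.0320/0.9680 = 2.60 kΩ.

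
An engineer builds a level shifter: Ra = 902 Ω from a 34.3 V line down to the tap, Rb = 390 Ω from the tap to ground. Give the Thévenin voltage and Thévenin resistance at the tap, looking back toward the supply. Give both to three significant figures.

V_th is the open-circuit tap voltage: 34.3 × 390/(902 + 390) = 10.4 V.
With the supply zeroed, Ra and Rb appear in parallel from the tap: R_th = Ra‖Rb = (902 × 390)/1292 = 272 Ω.

V_th = 10.4 V, R_th = 272 Ω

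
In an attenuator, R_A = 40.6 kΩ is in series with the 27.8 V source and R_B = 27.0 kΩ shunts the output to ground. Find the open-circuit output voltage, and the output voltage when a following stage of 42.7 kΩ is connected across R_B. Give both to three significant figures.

Open-circuit: V = 27.8 × 27.0/(40.6 + 27.0) = 11.1 V.
With the load, R_B becomes R_B‖R_L = 16.54 kΩ, so V = 27.8 × 16.54/57.14 = 8.05 V.

Unloaded: 11.1 V; loaded: 8.05 V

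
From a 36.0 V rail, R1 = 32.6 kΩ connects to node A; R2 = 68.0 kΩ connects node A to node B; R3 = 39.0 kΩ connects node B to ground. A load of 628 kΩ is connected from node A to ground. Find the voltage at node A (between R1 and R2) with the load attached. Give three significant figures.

V ≈ 26.5 V

Below node A the series string R2+R3 = 107.0 kΩ sits in parallel with the 628 kΩ load: 91.42 kΩ.
V_A = 36.0 × 91.42/(32.6 + 91.42) = 26.5 V.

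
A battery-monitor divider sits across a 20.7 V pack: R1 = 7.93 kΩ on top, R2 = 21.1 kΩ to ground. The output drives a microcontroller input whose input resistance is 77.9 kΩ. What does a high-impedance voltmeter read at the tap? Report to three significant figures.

V_out ≈ 14.0 V

The load sits in parallel with R2: R2‖R_L = (21.1 × 77.9) / (21.1 + 77.9) = 16.60 kΩ.
V_out = 20.7 × 16.60 / (7.93 + 16.60) = 20.7 × 16.60/24.53 = 14.0 V.
(Unloaded it would have been 15.0 V.)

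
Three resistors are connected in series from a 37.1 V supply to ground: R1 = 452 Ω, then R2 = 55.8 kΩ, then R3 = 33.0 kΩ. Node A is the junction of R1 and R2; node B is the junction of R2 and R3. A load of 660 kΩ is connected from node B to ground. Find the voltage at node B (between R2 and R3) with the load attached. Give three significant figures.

At node B, R3 is in parallel with the load: R3‖R_L = 31430 Ω.
Below node A the resistance is R2 + (R3‖R_L) = 87230 Ω, so V_A = 37.1 × 87230/87680 = 36.91 V.
Then V_B = V_A × (R3‖R_L)/(R2 + R3‖R_L) = 36.91 × 31430/87230 = 13.3 V.

V ≈ 13.3 V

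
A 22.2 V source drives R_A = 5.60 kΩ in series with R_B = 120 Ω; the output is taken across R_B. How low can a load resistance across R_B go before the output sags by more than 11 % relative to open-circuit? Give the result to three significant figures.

R_L(min) ≈ 951 Ω

Output resistance R_th = R_A‖R_B = (5600 × 120)/5720 = 117.5 Ω.
The fractional drop is R_th/(R_th + R_L); requiring this ≤ 0.110 gives R_L ≥ R_th(1/0.110 − 1) = 117.5 × 8.091 = 951 Ω.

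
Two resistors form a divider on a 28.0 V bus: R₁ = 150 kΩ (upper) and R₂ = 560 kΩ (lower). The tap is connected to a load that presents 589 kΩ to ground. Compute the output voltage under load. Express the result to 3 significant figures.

V_out ≈ 18.4 V

The load sits in parallel with R₂: R₂‖R_L = (560 × 589) / (560 + 589) = 287.1 kΩ.
V_out = 28.0 × 287.1 / (150 + 287.1) = 28.0 × 287.1/437.1 = 18.4 V.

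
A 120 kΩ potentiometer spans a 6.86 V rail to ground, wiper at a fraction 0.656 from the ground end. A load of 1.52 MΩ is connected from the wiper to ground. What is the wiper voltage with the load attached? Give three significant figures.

V ≈ 4.42 V

The wiper splits the pot into (1−α)R = 41.28 kΩ above and αR = 78.72 kΩ below.
Lower section ‖ load = 74.84 kΩ.
V_wiper = 6.86 × 74.84/(41.28 + 74.84) = 4.42 V.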